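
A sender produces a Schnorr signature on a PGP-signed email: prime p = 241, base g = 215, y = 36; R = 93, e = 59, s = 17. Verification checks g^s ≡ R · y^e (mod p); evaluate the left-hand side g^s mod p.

103

215^2 = 46225 ≡ 194
215^4 ≡ 194^2 = 37636 ≡ 40
215^8 ≡ 40^2 = 1600 ≡ 154
215^16 ≡ 154^2 = 23716 ≡ 98
17 = 16 + 1, so 215^17 ≡ 98·215 ≡ 103 (mod 241)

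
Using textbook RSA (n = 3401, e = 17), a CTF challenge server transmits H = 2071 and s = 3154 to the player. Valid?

yes

s^2 ≡ 3154^2 = 9947716 ≡ 3192
s^4 ≡ 3192^2 = 10188864 ≡ 2869
s^8 ≡ 2869^2 = 8231161 ≡ 741
s^16 ≡ 741^2 = 549081 ≡ 1520
17 = 16 + 1, so s^17 ≡ 1520·3154 ≡ 2071 (mod 3401)
s^17 mod 3401 = 2071 matches H.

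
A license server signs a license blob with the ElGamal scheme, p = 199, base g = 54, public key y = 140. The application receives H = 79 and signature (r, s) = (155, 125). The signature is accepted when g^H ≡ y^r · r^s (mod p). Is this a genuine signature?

Left side g^H mod p:
54^79 mod 199 = 22
Right side y^r · r^s mod p:
140^155 mod 199 = 144
155^125 mod 199 = 165
144·165 = 23760 ≡ 79 (mod 199)
22 ≠ 79, so verification fails.

forged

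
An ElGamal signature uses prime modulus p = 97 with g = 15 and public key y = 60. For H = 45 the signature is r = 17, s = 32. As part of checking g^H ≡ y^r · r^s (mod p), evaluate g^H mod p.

34

15^2 = 225 ≡ 31
15^4 ≡ 31^2 = 961 ≡ 88
15^8 ≡ 88^2 = 7744 ≡ 81
15^16 ≡ 81^2 = 6561 ≡ 62
15^32 ≡ 62^2 = 3844 ≡ 61
45 = 32 + 8 + 4 + 1, so 15^45 ≡ 61·81·88·15 ≡ 34 (mod 97)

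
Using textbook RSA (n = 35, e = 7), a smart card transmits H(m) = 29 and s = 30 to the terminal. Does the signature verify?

does not verify

Squares mod 35: s^1≡30, s^2≡25, s^4≡30
7 = 4 + 2 + 1, so s^7 ≡ 30·25·30 ≡ 30 (mod 35)
30 ≠ 29, so verification fails.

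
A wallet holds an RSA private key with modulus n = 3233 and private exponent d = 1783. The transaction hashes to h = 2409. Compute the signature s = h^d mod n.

h^2 ≡ 2409^2 = 5803281 ≡ 46
h^4 ≡ 46^2 = 2116
h^8 ≡ 2116^2 = 4477456 ≡ 2984
h^16 ≡ 2984^2 = 8904256 ≡ 574
h^32 ≡ 574^2 = 329476 ≡ 2943
h^64 ≡ 2943^2 = 8661249 ≡ 42
h^128 ≡ 42^2 = 1764
h^256 ≡ 1764^2 = 3111696 ≡ 1550
h^512 ≡ 1550^2 = 2402500 ≡ 381
h^1024 ≡ 381^2 = 145161 ≡ 2909
1783 = 1024 + 512 + 128 + 64 + 32 + 16 + 4 + 2 + 1, so h^1783 ≡ 2909·381·1764·42·2943·574·2116·46·2409 ≡ 3067 (mod 3233)

3067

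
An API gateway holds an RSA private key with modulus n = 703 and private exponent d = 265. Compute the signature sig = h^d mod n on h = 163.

h^2 ≡ 163^2 = 26569 ≡ 558
h^4 ≡ 558^2 = 311364 ≡ 638
h^8 ≡ 638^2 = 407044 ≡ 7
h^16 ≡ 7^2 = 49
h^32 ≡ 49^2 = 2401 ≡ 292
h^64 ≡ 292^2 = 85264 ≡ 201
h^128 ≡ 201^2 = 40401 ≡ 330
h^256 ≡ 330^2 = 108900 ≡ 638
265 = 256 + 8 + 1, so h^265 ≡ 638·7·163 ≡ 353 (mod 703)

353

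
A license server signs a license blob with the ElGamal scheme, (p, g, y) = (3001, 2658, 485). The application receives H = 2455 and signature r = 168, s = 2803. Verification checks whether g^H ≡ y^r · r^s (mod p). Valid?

Left side g^H mod p:
2658^2 = 7064964 ≡ 610
2658^4 ≡ 610^2 = 372100 ≡ 2977
2658^8 ≡ 2977^2 = 8862529 ≡ 576
2658^16 ≡ 576^2 = 331776 ≡ 1666
2658^32 ≡ 1666^2 = 2775556 ≡ 2632
2658^64 ≡ 2632^2 = 6927424 ≡ 1116
2658^128 ≡ 1116^2 = 1245456 ≡ 41
2658^256 ≡ 41^2 = 1681
2658^512 ≡ 1681^2 = 2825761 ≡ 1820
2658^1024 ≡ 1820^2 = 3312400 ≡ 2297
2658^2048 ≡ 2297^2 = 5276209 ≡ 451
2455 = 2048 + 256 + 128 + 16 + 4 + 2 + 1, so 2658^2455 ≡ 451·1681·41·1666·2977·610·2658 ≡ 424 (mod 3001)
Right side y^r · r^s mod p:
485^2 = 235225 ≡ 1147
485^4 ≡ 1147^2 = 1315609 ≡ 1171
485^8 ≡ 1171^2 = 1371241 ≡ 2785
485^16 ≡ 2785^2 = 7756225 ≡ 1641
485^32 ≡ 1641^2 = 2692881 ≡ 984
485^64 ≡ 984^2 = 968256 ≡ 1934
485^128 ≡ 1934^2 = 3740356 ≡ 1110
168 = 128 + 32 + 8, so 485^168 ≡ 1110·984·2785 ≡ 2776 (mod 3001)
168^2 = 28224 ≡ 1215
168^4 ≡ 1215^2 = 1476225 ≡ 2734
168^8 ≡ 2734^2 = 7474756 ≡ 2266
168^16 ≡ 2266^2 = 5134756 ≡ 45
168^32 ≡ 45^2 = 2025
168^64 ≡ 2025^2 = 4100625 ≡ 1259
168^128 ≡ 1259^2 = 1585081 ≡ 553
168^256 ≡ 553^2 = 305809 ≡ 2708
168^512 ≡ 2708^2 = 7333264 ≡ 1821
168^1024 ≡ 1821^2 = 3316041 ≡ 2937
168^2048 ≡ 2937^2 = 8625969 ≡ 1095
2803 = 2048 + 512 + 128 + 64 + 32 + 16 + 2 + 1, so 168^2803 ≡ 1095·1821·553·1259·2025·45·1215·168 ≡ 570 (mod 3001)
2776·570 = 1582320 ≡ 793 (mod 3001)
424 ≠ 793, so verification fails.

no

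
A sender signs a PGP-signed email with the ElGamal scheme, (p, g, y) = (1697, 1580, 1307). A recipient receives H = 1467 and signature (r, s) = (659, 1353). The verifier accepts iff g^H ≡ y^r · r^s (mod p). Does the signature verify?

Left side g^H mod p:
1580^2 = 2496400 ≡ 113
1580^4 ≡ 113^2 = 12769 ≡ 890
1580^8 ≡ 890^2 = 792100 ≡ 1298
1580^16 ≡ 1298^2 = 1684804 ≡ 1380
1580^32 ≡ 1380^2 = 1904400 ≡ 366
1580^64 ≡ 366^2 = 133956 ≡ 1590
1580^128 ≡ 1590^2 = 2528100 ≡ 1267
1580^256 ≡ 1267^2 = 1605289 ≡ 1624
1580^512 ≡ 1624^2 = 2637376 ≡ 238
1580^1024 ≡ 238^2 = 56644 ≡ 643
1467 = 1024 + 256 + 128 + 32 + 16 + 8 + 2 + 1, so 1580^1467 ≡ 643·1624·1267·366·1380·1298·113·1580 ≡ 504 (mod 1697)
Right side y^r · r^s mod p:
1307^2 = 1708249 ≡ 1067
1307^4 ≡ 1067^2 = 1138489 ≡ 1499
1307^8 ≡ 1499^2 = 2247001 ≡ 173
1307^16 ≡ 173^2 = 29929 ≡ 1080
1307^32 ≡ 1080^2 = 1166400 ≡ 561
1307^64 ≡ 561^2 = 314721 ≡ 776
1307^128 ≡ 776^2 = 602176 ≡ 1438
1307^256 ≡ 1438^2 = 2067844 ≡ 898
1307^512 ≡ 898^2 = 806404 ≡ 329
659 = 512 + 128 + 16 + 2 + 1, so 1307^659 ≡ 329·1438·1080·1067·1307 ≡ 871 (mod 1697)
659^2 = 434281 ≡ 1546
659^4 ≡ 1546^2 = 2390116 ≡ 740
659^8 ≡ 740^2 = 547600 ≡ 1166
659^16 ≡ 1166^2 = 1359556 ≡ 259
659^32 ≡ 259^2 = 67081 ≡ 898
659^64 ≡ 898^2 = 806404 ≡ 329
659^128 ≡ 329^2 = 108241 ≡ 1330
659^256 ≡ 1330^2 = 1768900 ≡ 626
659^512 ≡ 626^2 = 391876 ≡ 1566
659^1024 ≡ 1566^2 = 2452356 ≡ 191
1353 = 1024 + 256 + 64 + 8 + 1, so 659^1353 ≡ 191·626·329·1166·659 ≡ 1397 (mod 1697)
871·1397 = 1216787 ≡ 38 (mod 1697)
504 ≠ 38, so verification fails.

does not verify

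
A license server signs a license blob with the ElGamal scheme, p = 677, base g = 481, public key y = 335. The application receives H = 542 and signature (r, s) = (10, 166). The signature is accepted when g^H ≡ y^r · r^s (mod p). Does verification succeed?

Left side g^H mod p:
481^2 = 231361 ≡ 504
481^4 ≡ 504^2 = 254016 ≡ 141
481^8 ≡ 141^2 = 19881 ≡ 248
481^16 ≡ 248^2 = 61504 ≡ 574
481^32 ≡ 574^2 = 329476 ≡ 454
481^64 ≡ 454^2 = 206116 ≡ 308
481^128 ≡ 308^2 = 94864 ≡ 84
481^256 ≡ 84^2 = 7056 ≡ 286
481^512 ≡ 286^2 = 81796 ≡ 556
542 = 512 + 16 + 8 + 4 + 2, so 481^542 ≡ 556·574·248·141·504 ≡ 71 (mod 677)
Right side y^r · r^s mod p:
335^2 = 112225 ≡ 520
335^4 ≡ 520^2 = 270400 ≡ 277
335^8 ≡ 277^2 = 76729 ≡ 228
10 = 8 + 2, so 335^10 ≡ 228·520 ≡ 85 (mod 677)
10^2 = 100
10^4 ≡ 100^2 = 10000 ≡ 522
10^8 ≡ 522^2 = 272484 ≡ 330
10^16 ≡ 330^2 = 108900 ≡ 580
10^32 ≡ 580^2 = 336400 ≡ 608
10^64 ≡ 608^2 = 369664 ≡ 22
10^128 ≡ 22^2 = 484
166 = 128 + 32 + 4 + 2, so 10^166 ≡ 484·608·522·100 ≡ 415 (mod 677)
85·415 = 35275 ≡ 71 (mod 677)
71 ≡ 71 (mod 677), so the signature is genuine.

passes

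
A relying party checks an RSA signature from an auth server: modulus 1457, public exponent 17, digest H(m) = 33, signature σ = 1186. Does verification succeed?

σ^17 mod 1457 = 33
Since 33 equals the digest 33, verification succeeds.

passes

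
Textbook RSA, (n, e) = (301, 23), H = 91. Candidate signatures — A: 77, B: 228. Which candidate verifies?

A

Candidate A: 77^23 mod 301 = 91
  → matches H = 91
Candidate B: 228^23 mod 301 = 212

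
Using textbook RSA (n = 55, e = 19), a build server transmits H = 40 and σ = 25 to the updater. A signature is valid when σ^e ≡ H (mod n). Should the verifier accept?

reject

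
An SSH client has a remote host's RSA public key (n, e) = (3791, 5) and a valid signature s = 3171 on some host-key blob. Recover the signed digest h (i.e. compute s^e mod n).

926

s^5 mod 3791 = 926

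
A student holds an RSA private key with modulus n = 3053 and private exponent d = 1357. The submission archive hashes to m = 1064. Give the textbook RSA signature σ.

m^2 ≡ 1064^2 = 1132096 ≡ 2486
m^4 ≡ 2486^2 = 6180196 ≡ 924
m^8 ≡ 924^2 = 853776 ≡ 1989
m^16 ≡ 1989^2 = 3956121 ≡ 2486
m^32 ≡ 2486^2 = 6180196 ≡ 924
m^64 ≡ 924^2 = 853776 ≡ 1989
m^128 ≡ 1989^2 = 3956121 ≡ 2486
m^256 ≡ 2486^2 = 6180196 ≡ 924
m^512 ≡ 924^2 = 853776 ≡ 1989
m^1024 ≡ 1989^2 = 3956121 ≡ 2486
1357 = 1024 + 256 + 64 + 8 + 4 + 1, so m^1357 ≡ 2486·924·1989·1989·924·1064 ≡ 1845 (mod 3053)

1845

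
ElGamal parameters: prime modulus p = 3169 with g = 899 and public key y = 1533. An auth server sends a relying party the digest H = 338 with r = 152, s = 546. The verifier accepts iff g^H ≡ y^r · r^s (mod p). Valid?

Left side g^H mod p:
Squares mod 3169: 899^1≡899, 899^2≡106, 899^4≡1729, 899^8≡1074, 899^16≡3129, 899^32≡1600, 899^64≡2617, 899^128≡480, 899^256≡2232
338 = 256 + 64 + 16 + 2, so 899^338 ≡ 2232·2617·3129·106 ≡ 634 (mod 3169)
Right side y^r · r^s mod p:
Squares mod 3169: 1533^1≡1533, 1533^2≡1860, 1533^4≡2221, 1533^8≡1877, 1533^16≡2370, 1533^32≡1432, 1533^64≡281, 1533^128≡2905
152 = 128 + 16 + 8, so 1533^152 ≡ 2905·2370·1877 ≡ 1519 (mod 3169)
Squares mod 3169: 152^1≡152, 152^2≡921, 152^4≡2118, 152^8≡1789, 152^16≡3000, 152^32≡40, 152^64≡1600, 152^128≡2617, 152^256≡480, 152^512≡2232
546 = 512 + 32 + 2, so 152^546 ≡ 2232·40·921 ≡ 837 (mod 3169)
1519·837 = 1271403 ≡ 634 (mod 3169)
634 ≡ 634 (mod 3169), so the signature is genuine.

yes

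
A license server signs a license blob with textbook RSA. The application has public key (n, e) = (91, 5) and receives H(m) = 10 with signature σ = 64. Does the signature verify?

σ^2 ≡ 64^2 = 4096 ≡ 1
σ^4 ≡ 1^2 = 1
5 = 4 + 1, so σ^5 ≡ 1·64 ≡ 64 (mod 91)
64 ≠ 10, so verification fails.

does not verify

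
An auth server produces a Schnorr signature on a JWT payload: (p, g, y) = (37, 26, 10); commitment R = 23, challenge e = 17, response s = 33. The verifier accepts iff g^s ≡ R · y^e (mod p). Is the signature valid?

invalid

g^s mod p:
Squares mod 37: 26^1≡26, 26^2≡10, 26^4≡26, 26^8≡10, 26^16≡26, 26^32≡10
33 = 32 + 1, so 26^33 ≡ 10·26 ≡ 1 (mod 37)
R · y^e mod p:
Squares mod 37: 10^1≡10, 10^2≡26, 10^4≡10, 10^8≡26, 10^16≡10
17 = 16 + 1, so 10^17 ≡ 10·10 ≡ 26 (mod 37)
23·26 = 598 ≡ 6 (mod 37)
1 ≠ 6; the check fails.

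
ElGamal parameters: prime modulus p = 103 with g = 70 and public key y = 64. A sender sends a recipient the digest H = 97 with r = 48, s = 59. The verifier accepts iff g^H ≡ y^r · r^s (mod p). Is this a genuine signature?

genuine

Left side g^H mod p:
70^2 = 4900 ≡ 59
70^4 ≡ 59^2 = 3481 ≡ 82
70^8 ≡ 82^2 = 6724 ≡ 29
70^16 ≡ 29^2 = 841 ≡ 17
70^32 ≡ 17^2 = 289 ≡ 83
70^64 ≡ 83^2 = 6889 ≡ 91
97 = 64 + 32 + 1, so 70^97 ≡ 91·83·70 ≡ 11 (mod 103)
Right side y^r · r^s mod p:
64^2 = 4096 ≡ 79
64^4 ≡ 79^2 = 6241 ≡ 61
64^8 ≡ 61^2 = 3721 ≡ 13
64^16 ≡ 13^2 = 169 ≡ 66
64^32 ≡ 66^2 = 4356 ≡ 30
48 = 32 + 16, so 64^48 ≡ 30·66 ≡ 23 (mod 103)
48^2 = 2304 ≡ 38
48^4 ≡ 38^2 = 1444 ≡ 2
48^8 ≡ 2^2 = 4
48^16 ≡ 4^2 = 16
48^32 ≡ 16^2 = 256 ≡ 50
59 = 32 + 16 + 8 + 2 + 1, so 48^59 ≡ 50·16·4·38·48 ≡ 99 (mod 103)
23·99 = 2277 ≡ 11 (mod 103)
11 ≡ 11 (mod 103), so the signature is genuine.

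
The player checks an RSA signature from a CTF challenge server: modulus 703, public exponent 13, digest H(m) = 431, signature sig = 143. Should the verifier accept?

accept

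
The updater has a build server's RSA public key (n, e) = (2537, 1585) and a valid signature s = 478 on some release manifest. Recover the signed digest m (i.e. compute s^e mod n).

2040

s^2 ≡ 478^2 = 228484 ≡ 154
s^4 ≡ 154^2 = 23716 ≡ 883
s^8 ≡ 883^2 = 779689 ≡ 830
s^16 ≡ 830^2 = 688900 ≡ 1373
s^32 ≡ 1373^2 = 1885129 ≡ 138
s^64 ≡ 138^2 = 19044 ≡ 1285
s^128 ≡ 1285^2 = 1651225 ≡ 2175
s^256 ≡ 2175^2 = 4730625 ≡ 1657
s^512 ≡ 1657^2 = 2745649 ≡ 615
s^1024 ≡ 615^2 = 378225 ≡ 212
1585 = 1024 + 512 + 32 + 16 + 1, so s^1585 ≡ 212·615·138·1373·478 ≡ 2040 (mod 2537)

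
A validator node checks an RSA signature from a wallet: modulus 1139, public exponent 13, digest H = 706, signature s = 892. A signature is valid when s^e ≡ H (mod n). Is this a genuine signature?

genuine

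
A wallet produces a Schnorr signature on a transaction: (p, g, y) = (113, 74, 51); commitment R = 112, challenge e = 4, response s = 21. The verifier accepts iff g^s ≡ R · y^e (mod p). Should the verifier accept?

g^s mod p:
74^21 mod 113 = 35
R · y^e mod p:
51^4 mod 113 = 4
112·4 = 448 ≡ 109 (mod 113)
35 ≠ 109; the check fails.

reject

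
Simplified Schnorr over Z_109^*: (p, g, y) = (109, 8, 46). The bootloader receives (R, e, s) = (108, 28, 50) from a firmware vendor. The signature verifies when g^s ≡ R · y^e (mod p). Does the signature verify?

does not verify

g^s mod p:
8^2 = 64
8^4 ≡ 64^2 = 4096 ≡ 63
8^8 ≡ 63^2 = 3969 ≡ 45
8^16 ≡ 45^2 = 2025 ≡ 63
8^32 ≡ 63^2 = 3969 ≡ 45
50 = 32 + 16 + 2, so 8^50 ≡ 45·63·64 ≡ 64 (mod 109)
R · y^e mod p:
46^2 = 2116 ≡ 45
46^4 ≡ 45^2 = 2025 ≡ 63
46^8 ≡ 63^2 = 3969 ≡ 45
46^16 ≡ 45^2 = 2025 ≡ 63
28 = 16 + 8 + 4, so 46^28 ≡ 63·45·63 ≡ 63 (mod 109)
108·63 = 6804 ≡ 46 (mod 109)
64 ≠ 46; the check fails.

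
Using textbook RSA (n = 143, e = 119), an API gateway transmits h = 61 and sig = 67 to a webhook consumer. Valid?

no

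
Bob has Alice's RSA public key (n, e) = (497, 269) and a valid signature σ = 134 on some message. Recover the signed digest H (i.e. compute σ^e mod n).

351

σ^2 ≡ 134^2 = 17956 ≡ 64
σ^4 ≡ 64^2 = 4096 ≡ 120
σ^8 ≡ 120^2 = 14400 ≡ 484
σ^16 ≡ 484^2 = 234256 ≡ 169
σ^32 ≡ 169^2 = 28561 ≡ 232
σ^64 ≡ 232^2 = 53824 ≡ 148
σ^128 ≡ 148^2 = 21904 ≡ 36
σ^256 ≡ 36^2 = 1296 ≡ 302
269 = 256 + 8 + 4 + 1, so σ^269 ≡ 302·484·120·134 ≡ 351 (mod 497)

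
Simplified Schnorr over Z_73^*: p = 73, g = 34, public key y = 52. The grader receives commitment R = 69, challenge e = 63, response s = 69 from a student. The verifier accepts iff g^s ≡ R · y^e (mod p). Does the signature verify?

g^s mod p:
Squares mod 73: 34^1≡34, 34^2≡61, 34^4≡71, 34^8≡4, 34^16≡16, 34^32≡37, 34^64≡55
69 = 64 + 4 + 1, so 34^69 ≡ 55·71·34 ≡ 56 (mod 73)
R · y^e mod p:
Squares mod 73: 52^1≡52, 52^2≡3, 52^4≡9, 52^8≡8, 52^16≡64, 52^32≡8
63 = 32 + 16 + 8 + 4 + 2 + 1, so 52^63 ≡ 8·64·8·9·3·52 ≡ 63 (mod 73)
69·63 = 4347 ≡ 40 (mod 73)
56 ≠ 40; the check fails.

does not verify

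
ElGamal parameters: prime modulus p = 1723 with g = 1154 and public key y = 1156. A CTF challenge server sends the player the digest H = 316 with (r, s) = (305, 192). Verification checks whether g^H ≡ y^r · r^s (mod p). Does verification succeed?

fails

Left side g^H mod p:
Squares mod 1723: 1154^1≡1154, 1154^2≡1560, 1154^4≡724, 1154^8≡384, 1154^16≡1001, 1154^32≡938, 1154^64≡1114, 1154^128≡436, 1154^256≡566
316 = 256 + 32 + 16 + 8 + 4, so 1154^316 ≡ 566·938·1001·384·724 ≡ 433 (mod 1723)
Right side y^r · r^s mod p:
Squares mod 1723: 1156^1≡1156, 1156^2≡1011, 1156^4≡382, 1156^8≡1192, 1156^16≡1112, 1156^32≡1153, 1156^64≡976, 1156^128≡1480, 1156^256≡467
305 = 256 + 32 + 16 + 1, so 1156^305 ≡ 467·1153·1112·1156 ≡ 1539 (mod 1723)
Squares mod 1723: 305^1≡305, 305^2≡1706, 305^4≡289, 305^8≡817, 305^16≡688, 305^32≡1242, 305^64≡479, 305^128≡282
192 = 128 + 64, so 305^192 ≡ 282·479 ≡ 684 (mod 1723)
1539·684 = 1052676 ≡ 1646 (mod 1723)
433 ≠ 1646, so verification fails.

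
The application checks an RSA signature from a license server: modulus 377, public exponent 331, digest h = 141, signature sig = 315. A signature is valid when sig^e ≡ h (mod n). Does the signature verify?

Squares mod 377: sig^1≡315, sig^2≡74, sig^4≡198, sig^8≡373, sig^16≡16, sig^32≡256, sig^64≡315, sig^128≡74, sig^256≡198
331 = 256 + 64 + 8 + 2 + 1, so sig^331 ≡ 198·315·373·74·315 ≡ 16 (mod 377)
The recovered value 16 does not match the digest 141.

does not verify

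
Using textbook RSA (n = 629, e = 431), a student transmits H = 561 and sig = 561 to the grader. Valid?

no

sig^2 ≡ 561^2 = 314721 ≡ 221
sig^4 ≡ 221^2 = 48841 ≡ 408
sig^8 ≡ 408^2 = 166464 ≡ 408
sig^16 ≡ 408^2 = 166464 ≡ 408
sig^32 ≡ 408^2 = 166464 ≡ 408
sig^64 ≡ 408^2 = 166464 ≡ 408
sig^128 ≡ 408^2 = 166464 ≡ 408
sig^256 ≡ 408^2 = 166464 ≡ 408
431 = 256 + 128 + 32 + 8 + 4 + 2 + 1, so sig^431 ≡ 408·408·408·408·408·221·561 ≡ 68 (mod 629)
sig^431 mod 629 = 68, but H = 561.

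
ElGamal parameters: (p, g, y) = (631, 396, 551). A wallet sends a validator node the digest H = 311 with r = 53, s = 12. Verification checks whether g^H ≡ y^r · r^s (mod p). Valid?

yes

Left side g^H mod p:
396^2 = 156816 ≡ 328
396^4 ≡ 328^2 = 107584 ≡ 314
396^8 ≡ 314^2 = 98596 ≡ 160
396^16 ≡ 160^2 = 25600 ≡ 360
396^32 ≡ 360^2 = 129600 ≡ 245
396^64 ≡ 245^2 = 60025 ≡ 80
396^128 ≡ 80^2 = 6400 ≡ 90
396^256 ≡ 90^2 = 8100 ≡ 528
311 = 256 + 32 + 16 + 4 + 2 + 1, so 396^311 ≡ 528·245·360·314·328·396 ≡ 211 (mod 631)
Right side y^r · r^s mod p:
551^2 = 303601 ≡ 90
551^4 ≡ 90^2 = 8100 ≡ 528
551^8 ≡ 528^2 = 278784 ≡ 513
551^16 ≡ 513^2 = 263169 ≡ 42
551^32 ≡ 42^2 = 1764 ≡ 502
53 = 32 + 16 + 4 + 1, so 551^53 ≡ 502·42·528·551 ≡ 192 (mod 631)
53^2 = 2809 ≡ 285
53^4 ≡ 285^2 = 81225 ≡ 457
53^8 ≡ 457^2 = 208849 ≡ 619
12 = 8 + 4, so 53^12 ≡ 619·457 ≡ 195 (mod 631)
192·195 = 37440 ≡ 211 (mod 631)
211 ≡ 211 (mod 631), so the signature is genuine.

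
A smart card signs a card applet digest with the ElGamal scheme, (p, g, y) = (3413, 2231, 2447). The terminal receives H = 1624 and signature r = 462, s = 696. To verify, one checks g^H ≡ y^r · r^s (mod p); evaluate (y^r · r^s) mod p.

440

2447^2 = 5987809 ≡ 1407
2447^4 ≡ 1407^2 = 1979649 ≡ 109
2447^8 ≡ 109^2 = 11881 ≡ 1642
2447^16 ≡ 1642^2 = 2696164 ≡ 3307
2447^32 ≡ 3307^2 = 10936249 ≡ 997
2447^64 ≡ 997^2 = 994009 ≡ 826
2447^128 ≡ 826^2 = 682276 ≡ 3089
2447^256 ≡ 3089^2 = 9541921 ≡ 2586
462 = 256 + 128 + 64 + 8 + 4 + 2, so 2447^462 ≡ 2586·3089·826·1642·109·1407 ≡ 598 (mod 3413)
462^2 = 213444 ≡ 1838
462^4 ≡ 1838^2 = 3378244 ≡ 2787
462^8 ≡ 2787^2 = 7767369 ≡ 2794
462^16 ≡ 2794^2 = 7806436 ≡ 905
462^32 ≡ 905^2 = 819025 ≡ 3318
462^64 ≡ 3318^2 = 11009124 ≡ 2199
462^128 ≡ 2199^2 = 4835601 ≡ 2793
462^256 ≡ 2793^2 = 7800849 ≡ 2144
462^512 ≡ 2144^2 = 4596736 ≡ 2838
696 = 512 + 128 + 32 + 16 + 8, so 462^696 ≡ 2838·2793·3318·905·2794 ≡ 2843 (mod 3413)
y^r · r^s ≡ 598·2843 = 1700114 ≡ 440 (mod 3413)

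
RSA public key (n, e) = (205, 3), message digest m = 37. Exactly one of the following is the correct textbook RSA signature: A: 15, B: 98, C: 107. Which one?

Candidate A: Squares mod 205: 15^1≡15, 15^2≡20; 3 = 2 + 1, so 15^3 ≡ 20·15 ≡ 95 (mod 205)
Candidate B: Squares mod 205: 98^1≡98, 98^2≡174; 3 = 2 + 1, so 98^3 ≡ 174·98 ≡ 37 (mod 205)
  → matches m = 37
Candidate C: Squares mod 205: 107^1≡107, 107^2≡174; 3 = 2 + 1, so 107^3 ≡ 174·107 ≡ 168 (mod 205)

B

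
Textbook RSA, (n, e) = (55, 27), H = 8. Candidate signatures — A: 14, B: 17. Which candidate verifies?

B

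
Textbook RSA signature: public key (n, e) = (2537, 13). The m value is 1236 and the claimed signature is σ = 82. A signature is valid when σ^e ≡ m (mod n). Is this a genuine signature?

genuine

σ^13 mod 2537 = 1236
Since 1236 equals the digest 1236, verification succeeds.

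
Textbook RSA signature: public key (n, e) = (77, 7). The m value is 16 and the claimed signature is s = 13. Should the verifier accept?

reject

s^2 ≡ 13^2 = 169 ≡ 15
s^4 ≡ 15^2 = 225 ≡ 71
7 = 4 + 2 + 1, so s^7 ≡ 71·15·13 ≡ 62 (mod 77)
The recovered value 62 does not match the digest 16.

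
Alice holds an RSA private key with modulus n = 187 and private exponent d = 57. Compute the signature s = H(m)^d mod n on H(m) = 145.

(H(m))^2 ≡ 145^2 = 21025 ≡ 81
(H(m))^4 ≡ 81^2 = 6561 ≡ 16
(H(m))^8 ≡ 16^2 = 256 ≡ 69
(H(m))^16 ≡ 69^2 = 4761 ≡ 86
(H(m))^32 ≡ 86^2 = 7396 ≡ 103
57 = 32 + 16 + 8 + 1, so (H(m))^57 ≡ 103·86·69·145 ≡ 128 (mod 187)

128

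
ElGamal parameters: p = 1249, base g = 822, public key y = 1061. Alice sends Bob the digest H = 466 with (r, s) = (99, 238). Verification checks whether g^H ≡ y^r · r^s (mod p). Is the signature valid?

Left side g^H mod p:
Squares mod 1249: 822^1≡822, 822^2≡1224, 822^4≡625, 822^8≡937, 822^16≡1171, 822^32≡1088, 822^64≡941, 822^128≡1189, 822^256≡1102
466 = 256 + 128 + 64 + 16 + 2, so 822^466 ≡ 1102·1189·941·1171·1224 ≡ 523 (mod 1249)
Right side y^r · r^s mod p:
Squares mod 1249: 1061^1≡1061, 1061^2≡372, 1061^4≡994, 1061^8≡77, 1061^16≡933, 1061^32≡1185, 1061^64≡349
99 = 64 + 32 + 2 + 1, so 1061^99 ≡ 349·1185·372·1061 ≡ 1168 (mod 1249)
Squares mod 1249: 99^1≡99, 99^2≡1058, 99^4≡260, 99^8≡154, 99^16≡1234, 99^32≡225, 99^64≡665, 99^128≡79
238 = 128 + 64 + 32 + 8 + 4 + 2, so 99^238 ≡ 79·665·225·154·260·1058 ≡ 844 (mod 1249)
1168·844 = 985792 ≡ 331 (mod 1249)
523 ≠ 331, so verification fails.

invalid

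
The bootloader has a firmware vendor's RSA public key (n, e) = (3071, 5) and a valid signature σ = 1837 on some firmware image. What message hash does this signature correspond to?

σ^2 ≡ 1837^2 = 3374569 ≡ 2611
σ^4 ≡ 2611^2 = 6817321 ≡ 2772
5 = 4 + 1, so σ^5 ≡ 2772·1837 ≡ 446 (mod 3071)

446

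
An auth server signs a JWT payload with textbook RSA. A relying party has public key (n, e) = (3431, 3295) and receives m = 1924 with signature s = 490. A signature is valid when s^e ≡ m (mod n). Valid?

s^3295 mod 3431 = 1404
s^3295 mod 3431 = 1404, but m = 1924.

no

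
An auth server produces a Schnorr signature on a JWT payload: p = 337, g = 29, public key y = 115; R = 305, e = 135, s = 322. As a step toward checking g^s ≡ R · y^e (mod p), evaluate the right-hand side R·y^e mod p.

181

Squares mod 337: 115^1≡115, 115^2≡82, 115^4≡321, 115^8≡256, 115^16≡158, 115^32≡26, 115^64≡2, 115^128≡4
135 = 128 + 4 + 2 + 1, so 115^135 ≡ 4·321·82·115 ≡ 47 (mod 337)
R · y^e ≡ 305·47 = 14335 ≡ 181 (mod 337)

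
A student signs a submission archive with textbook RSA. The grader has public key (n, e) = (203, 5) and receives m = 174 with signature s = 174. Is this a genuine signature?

genuine

Squares mod 203: s^1≡174, s^2≡29, s^4≡29
5 = 4 + 1, so s^5 ≡ 29·174 ≡ 174 (mod 203)
Since 174 equals the digest 174, verification succeeds.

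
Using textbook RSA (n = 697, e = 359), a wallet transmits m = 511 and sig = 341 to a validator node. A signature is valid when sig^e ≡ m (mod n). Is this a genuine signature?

sig^2 ≡ 341^2 = 116281 ≡ 579
sig^4 ≡ 579^2 = 335241 ≡ 681
sig^8 ≡ 681^2 = 463761 ≡ 256
sig^16 ≡ 256^2 = 65536 ≡ 18
sig^32 ≡ 18^2 = 324
sig^64 ≡ 324^2 = 104976 ≡ 426
sig^128 ≡ 426^2 = 181476 ≡ 256
sig^256 ≡ 256^2 = 65536 ≡ 18
359 = 256 + 64 + 32 + 4 + 2 + 1, so sig^359 ≡ 18·426·324·681·579·341 ≡ 511 (mod 697)
sig^359 mod 697 = 511 matches m.

genuine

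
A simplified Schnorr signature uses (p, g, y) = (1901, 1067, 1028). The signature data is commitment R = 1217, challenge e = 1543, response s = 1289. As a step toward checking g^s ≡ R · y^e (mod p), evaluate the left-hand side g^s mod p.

23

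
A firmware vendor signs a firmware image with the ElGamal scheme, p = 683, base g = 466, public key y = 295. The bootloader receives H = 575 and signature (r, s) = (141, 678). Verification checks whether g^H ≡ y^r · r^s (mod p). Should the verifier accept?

accept

Left side g^H mod p:
466^2 = 217156 ≡ 645
466^4 ≡ 645^2 = 416025 ≡ 78
466^8 ≡ 78^2 = 6084 ≡ 620
466^16 ≡ 620^2 = 384400 ≡ 554
466^32 ≡ 554^2 = 306916 ≡ 249
466^64 ≡ 249^2 = 62001 ≡ 531
466^128 ≡ 531^2 = 281961 ≡ 565
466^256 ≡ 565^2 = 319225 ≡ 264
466^512 ≡ 264^2 = 69696 ≡ 30
575 = 512 + 32 + 16 + 8 + 4 + 2 + 1, so 466^575 ≡ 30·249·554·620·78·645·466 ≡ 597 (mod 683)
Right side y^r · r^s mod p:
295^2 = 87025 ≡ 284
295^4 ≡ 284^2 = 80656 ≡ 62
295^8 ≡ 62^2 = 3844 ≡ 429
295^16 ≡ 429^2 = 184041 ≡ 314
295^32 ≡ 314^2 = 98596 ≡ 244
295^64 ≡ 244^2 = 59536 ≡ 115
295^128 ≡ 115^2 = 13225 ≡ 248
141 = 128 + 8 + 4 + 1, so 295^141 ≡ 248·429·62·295 ≡ 334 (mod 683)
141^2 = 19881 ≡ 74
141^4 ≡ 74^2 = 5476 ≡ 12
141^8 ≡ 12^2 = 144
141^16 ≡ 144^2 = 20736 ≡ 246
141^32 ≡ 246^2 = 60516 ≡ 412
141^64 ≡ 412^2 = 169744 ≡ 360
141^128 ≡ 360^2 = 129600 ≡ 513
141^256 ≡ 513^2 = 263169 ≡ 214
141^512 ≡ 214^2 = 45796 ≡ 35
678 = 512 + 128 + 32 + 4 + 2, so 141^678 ≡ 35·513·412·12·74 ≡ 57 (mod 683)
334·57 = 19038 ≡ 597 (mod 683)
597 ≡ 597 (mod 683), so the signature is genuine.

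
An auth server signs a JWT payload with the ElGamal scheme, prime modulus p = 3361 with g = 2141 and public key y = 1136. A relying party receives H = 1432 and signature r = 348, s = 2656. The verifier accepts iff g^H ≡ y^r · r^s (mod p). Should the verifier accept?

Left side g^H mod p:
2141^2 = 4583881 ≡ 2838
2141^4 ≡ 2838^2 = 8054244 ≡ 1288
2141^8 ≡ 1288^2 = 1658944 ≡ 1971
2141^16 ≡ 1971^2 = 3884841 ≡ 2886
2141^32 ≡ 2886^2 = 8328996 ≡ 438
2141^64 ≡ 438^2 = 191844 ≡ 267
2141^128 ≡ 267^2 = 71289 ≡ 708
2141^256 ≡ 708^2 = 501264 ≡ 475
2141^512 ≡ 475^2 = 225625 ≡ 438
2141^1024 ≡ 438^2 = 191844 ≡ 267
1432 = 1024 + 256 + 128 + 16 + 8, so 2141^1432 ≡ 267·475·708·2886·1971 ≡ 2904 (mod 3361)
Right side y^r · r^s mod p:
1136^2 = 1290496 ≡ 3233
1136^4 ≡ 3233^2 = 10452289 ≡ 2940
1136^8 ≡ 2940^2 = 8643600 ≡ 2469
1136^16 ≡ 2469^2 = 6095961 ≡ 2468
1136^32 ≡ 2468^2 = 6091024 ≡ 892
1136^64 ≡ 892^2 = 795664 ≡ 2468
1136^128 ≡ 2468^2 = 6091024 ≡ 892
1136^256 ≡ 892^2 = 795664 ≡ 2468
348 = 256 + 64 + 16 + 8 + 4, so 1136^348 ≡ 2468·2468·2468·2469·2940 ≡ 2461 (mod 3361)
348^2 = 121104 ≡ 108
348^4 ≡ 108^2 = 11664 ≡ 1581
348^8 ≡ 1581^2 = 2499561 ≡ 2338
348^16 ≡ 2338^2 = 5466244 ≡ 1258
348^32 ≡ 1258^2 = 1582564 ≡ 2894
348^64 ≡ 2894^2 = 8375236 ≡ 2985
348^128 ≡ 2985^2 = 8910225 ≡ 214
348^256 ≡ 214^2 = 45796 ≡ 2103
348^512 ≡ 2103^2 = 4422609 ≡ 2894
348^1024 ≡ 2894^2 = 8375236 ≡ 2985
348^2048 ≡ 2985^2 = 8910225 ≡ 214
2656 = 2048 + 512 + 64 + 32, so 348^2656 ≡ 214·2894·2985·2894 ≡ 2103 (mod 3361)
2461·2103 = 5175483 ≡ 2904 (mod 3361)
2904 ≡ 2904 (mod 3361), so the signature is genuine.

accept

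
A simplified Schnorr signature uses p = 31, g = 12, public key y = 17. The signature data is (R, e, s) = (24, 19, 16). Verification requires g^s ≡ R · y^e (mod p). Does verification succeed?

fails

g^s mod p:
12^16 mod 31 = 19
R · y^e mod p:
17^19 mod 31 = 24
24·24 = 576 ≡ 18 (mod 31)
19 ≠ 18; the check fails.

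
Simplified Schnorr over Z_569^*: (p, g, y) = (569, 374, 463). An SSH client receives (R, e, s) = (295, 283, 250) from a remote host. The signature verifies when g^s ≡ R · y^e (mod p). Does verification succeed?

passes

g^s mod p:
374^2 = 139876 ≡ 471
374^4 ≡ 471^2 = 221841 ≡ 500
374^8 ≡ 500^2 = 250000 ≡ 209
374^16 ≡ 209^2 = 43681 ≡ 437
374^32 ≡ 437^2 = 190969 ≡ 354
374^64 ≡ 354^2 = 125316 ≡ 136
374^128 ≡ 136^2 = 18496 ≡ 288
250 = 128 + 64 + 32 + 16 + 8 + 2, so 374^250 ≡ 288·136·354·437·209·471 ≡ 502 (mod 569)
R · y^e mod p:
463^2 = 214369 ≡ 425
463^4 ≡ 425^2 = 180625 ≡ 252
463^8 ≡ 252^2 = 63504 ≡ 345
463^16 ≡ 345^2 = 119025 ≡ 104
463^32 ≡ 104^2 = 10816 ≡ 5
463^64 ≡ 5^2 = 25
463^128 ≡ 25^2 = 625 ≡ 56
463^256 ≡ 56^2 = 3136 ≡ 291
283 = 256 + 16 + 8 + 2 + 1, so 463^283 ≡ 291·104·345·425·463 ≡ 102 (mod 569)
295·102 = 30090 ≡ 502 (mod 569)
502 ≡ 502 (mod 569); signature holds.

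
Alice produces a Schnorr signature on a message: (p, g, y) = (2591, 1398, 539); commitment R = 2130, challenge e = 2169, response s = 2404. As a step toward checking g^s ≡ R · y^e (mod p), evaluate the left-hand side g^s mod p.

1398^2 = 1954404 ≡ 790
1398^4 ≡ 790^2 = 624100 ≡ 2260
1398^8 ≡ 2260^2 = 5107600 ≡ 739
1398^16 ≡ 739^2 = 546121 ≡ 2011
1398^32 ≡ 2011^2 = 4044121 ≡ 2161
1398^64 ≡ 2161^2 = 4669921 ≡ 939
1398^128 ≡ 939^2 = 881721 ≡ 781
1398^256 ≡ 781^2 = 609961 ≡ 1076
1398^512 ≡ 1076^2 = 1157776 ≡ 2190
1398^1024 ≡ 2190^2 = 4796100 ≡ 159
1398^2048 ≡ 159^2 = 25281 ≡ 1962
2404 = 2048 + 256 + 64 + 32 + 4, so 1398^2404 ≡ 1962·1076·939·2161·2260 ≡ 173 (mod 2591)

173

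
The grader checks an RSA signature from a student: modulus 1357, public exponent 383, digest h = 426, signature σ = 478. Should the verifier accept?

accept

σ^383 mod 1357 = 426
Since 426 equals the digest 426, verification succeeds.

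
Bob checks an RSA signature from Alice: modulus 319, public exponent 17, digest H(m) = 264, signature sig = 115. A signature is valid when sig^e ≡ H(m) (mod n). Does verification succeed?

Squares mod 319: sig^1≡115, sig^2≡146, sig^4≡262, sig^8≡59, sig^16≡291
17 = 16 + 1, so sig^17 ≡ 291·115 ≡ 289 (mod 319)
The recovered value 289 does not match the digest 264.

fails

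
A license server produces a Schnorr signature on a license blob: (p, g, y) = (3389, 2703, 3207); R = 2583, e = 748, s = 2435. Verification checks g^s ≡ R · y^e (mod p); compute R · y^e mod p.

1338

Squares mod 3389: 3207^1≡3207, 3207^2≡2623, 3207^4≡459, 3207^8≡563, 3207^16≡1792, 3207^32≡1881, 3207^64≡45, 3207^128≡2025, 3207^256≡3324, 3207^512≡836
748 = 512 + 128 + 64 + 32 + 8 + 4, so 3207^748 ≡ 836·2025·45·1881·563·459 ≡ 587 (mod 3389)
R · y^e ≡ 2583·587 = 1516221 ≡ 1338 (mod 3389)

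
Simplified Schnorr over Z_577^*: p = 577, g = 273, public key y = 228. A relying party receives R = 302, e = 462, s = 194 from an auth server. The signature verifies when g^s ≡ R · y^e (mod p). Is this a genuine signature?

g^s mod p:
273^2 = 74529 ≡ 96
273^4 ≡ 96^2 = 9216 ≡ 561
273^8 ≡ 561^2 = 314721 ≡ 256
273^16 ≡ 256^2 = 65536 ≡ 335
273^32 ≡ 335^2 = 112225 ≡ 287
273^64 ≡ 287^2 = 82369 ≡ 435
273^128 ≡ 435^2 = 189225 ≡ 546
194 = 128 + 64 + 2, so 273^194 ≡ 546·435·96 ≡ 228 (mod 577)
R · y^e mod p:
228^2 = 51984 ≡ 54
228^4 ≡ 54^2 = 2916 ≡ 31
228^8 ≡ 31^2 = 961 ≡ 384
228^16 ≡ 384^2 = 147456 ≡ 321
228^32 ≡ 321^2 = 103041 ≡ 335
228^64 ≡ 335^2 = 112225 ≡ 287
228^128 ≡ 287^2 = 82369 ≡ 435
228^256 ≡ 435^2 = 189225 ≡ 546
462 = 256 + 128 + 64 + 8 + 4 + 2, so 228^462 ≡ 546·435·287·384·31·54 ≡ 81 (mod 577)
302·81 = 24462 ≡ 228 (mod 577)
228 ≡ 228 (mod 577); signature holds.

genuine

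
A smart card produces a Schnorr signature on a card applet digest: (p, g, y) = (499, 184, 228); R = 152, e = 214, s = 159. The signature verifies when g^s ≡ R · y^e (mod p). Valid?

no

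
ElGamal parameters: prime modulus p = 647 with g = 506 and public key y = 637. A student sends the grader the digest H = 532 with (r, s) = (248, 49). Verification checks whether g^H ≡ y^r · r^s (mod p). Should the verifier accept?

reject

Left side g^H mod p:
Squares mod 647: 506^1≡506, 506^2≡471, 506^4≡567, 506^8≡577, 506^16≡371, 506^32≡477, 506^64≡432, 506^128≡288, 506^256≡128, 506^512≡209
532 = 512 + 16 + 4, so 506^532 ≡ 209·371·567 ≡ 316 (mod 647)
Right side y^r · r^s mod p:
Squares mod 647: 637^1≡637, 637^2≡100, 637^4≡295, 637^8≡327, 637^16≡174, 637^32≡514, 637^64≡220, 637^128≡522
248 = 128 + 64 + 32 + 16 + 8, so 637^248 ≡ 522·220·514·174·327 ≡ 305 (mod 647)
Squares mod 647: 248^1≡248, 248^2≡39, 248^4≡227, 248^8≡416, 248^16≡307, 248^32≡434
49 = 32 + 16 + 1, so 248^49 ≡ 434·307·248 ≡ 87 (mod 647)
305·87 = 26535 ≡ 8 (mod 647)
316 ≠ 8, so verification fails.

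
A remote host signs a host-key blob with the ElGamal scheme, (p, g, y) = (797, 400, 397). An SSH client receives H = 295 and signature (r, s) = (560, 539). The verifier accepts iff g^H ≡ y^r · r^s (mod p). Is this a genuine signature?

Left side g^H mod p:
Squares mod 797: 400^1≡400, 400^2≡600, 400^4≡553, 400^8≡558, 400^16≡534, 400^32≡627, 400^64≡208, 400^128≡226, 400^256≡68
295 = 256 + 32 + 4 + 2 + 1, so 400^295 ≡ 68·627·553·600·400 ≡ 292 (mod 797)
Right side y^r · r^s mod p:
Squares mod 797: 397^1≡397, 397^2≡600, 397^4≡553, 397^8≡558, 397^16≡534, 397^32≡627, 397^64≡208, 397^128≡226, 397^256≡68, 397^512≡639
560 = 512 + 32 + 16, so 397^560 ≡ 639·627·534 ≡ 428 (mod 797)
Squares mod 797: 560^1≡560, 560^2≡379, 560^4≡181, 560^8≡84, 560^16≡680, 560^32≡140, 560^64≡472, 560^128≡421, 560^256≡307, 560^512≡203
539 = 512 + 16 + 8 + 2 + 1, so 560^539 ≡ 203·680·84·379·560 ≡ 292 (mod 797)
428·292 = 124976 ≡ 644 (mod 797)
292 ≠ 644, so verification fails.

forged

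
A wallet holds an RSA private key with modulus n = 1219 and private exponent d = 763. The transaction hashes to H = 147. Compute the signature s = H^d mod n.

650

Squares mod 1219: H^1≡147, H^2≡886, H^4≡1179, H^8≡381, H^16≡100, H^32≡248, H^64≡554, H^128≡947, H^256≡844, H^512≡440
763 = 512 + 128 + 64 + 32 + 16 + 8 + 2 + 1, so H^763 ≡ 440·947·554·248·100·381·886·147 ≡ 650 (mod 1219)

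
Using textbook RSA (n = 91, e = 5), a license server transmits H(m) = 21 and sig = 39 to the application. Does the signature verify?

sig^2 ≡ 39^2 = 1521 ≡ 65
sig^4 ≡ 65^2 = 4225 ≡ 39
5 = 4 + 1, so sig^5 ≡ 39·39 ≡ 65 (mod 91)
65 ≠ 21, so verification fails.

does not verify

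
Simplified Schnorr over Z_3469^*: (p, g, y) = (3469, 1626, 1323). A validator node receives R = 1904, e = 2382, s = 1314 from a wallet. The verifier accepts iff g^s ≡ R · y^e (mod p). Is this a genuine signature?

forged

g^s mod p:
Squares mod 3469: 1626^1≡1626, 1626^2≡498, 1626^4≡1705, 1626^8≡3, 1626^16≡9, 1626^32≡81, 1626^64≡3092, 1626^128≡3369, 1626^256≡3062, 1626^512≡2606, 1626^1024≡2403
1314 = 1024 + 256 + 32 + 2, so 1626^1314 ≡ 2403·3062·81·498 ≡ 3011 (mod 3469)
R · y^e mod p:
Squares mod 3469: 1323^1≡1323, 1323^2≡1953, 1323^4≡1778, 1323^8≡1025, 1323^16≡2987, 1323^32≡3370, 1323^64≡2863, 1323^128≡2991, 1323^256≡2999, 1323^512≡2353, 1323^1024≡85, 1323^2048≡287
2382 = 2048 + 256 + 64 + 8 + 4 + 2, so 1323^2382 ≡ 287·2999·2863·1025·1778·1953 ≡ 420 (mod 3469)
1904·420 = 799680 ≡ 1810 (mod 3469)
3011 ≠ 1810; the check fails.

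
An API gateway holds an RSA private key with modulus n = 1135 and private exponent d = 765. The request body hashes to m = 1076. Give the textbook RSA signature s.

806

Squares mod 1135: m^1≡1076, m^2≡76, m^4≡101, m^8≡1121, m^16≡196, m^32≡961, m^64≡766, m^128≡1096, m^256≡386, m^512≡311
765 = 512 + 128 + 64 + 32 + 16 + 8 + 4 + 1, so m^765 ≡ 311·1096·766·961·196·1121·101·1076 ≡ 806 (mod 1135)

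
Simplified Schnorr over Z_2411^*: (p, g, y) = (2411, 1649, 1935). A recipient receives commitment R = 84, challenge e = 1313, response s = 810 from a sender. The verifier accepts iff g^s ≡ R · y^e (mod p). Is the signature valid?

valid

g^s mod p:
1649^2 = 2719201 ≡ 2004
1649^4 ≡ 2004^2 = 4016016 ≡ 1701
1649^8 ≡ 1701^2 = 2893401 ≡ 201
1649^16 ≡ 201^2 = 40401 ≡ 1825
1649^32 ≡ 1825^2 = 3330625 ≡ 1034
1649^64 ≡ 1034^2 = 1069156 ≡ 1083
1649^128 ≡ 1083^2 = 1172889 ≡ 1143
1649^256 ≡ 1143^2 = 1306449 ≡ 2098
1649^512 ≡ 2098^2 = 4401604 ≡ 1529
810 = 512 + 256 + 32 + 8 + 2, so 1649^810 ≡ 1529·2098·1034·201·2004 ≡ 1292 (mod 2411)
R · y^e mod p:
1935^2 = 3744225 ≡ 2353
1935^4 ≡ 2353^2 = 5536609 ≡ 953
1935^8 ≡ 953^2 = 908209 ≡ 1673
1935^16 ≡ 1673^2 = 2798929 ≡ 2169
1935^32 ≡ 2169^2 = 4704561 ≡ 700
1935^64 ≡ 700^2 = 490000 ≡ 567
1935^128 ≡ 567^2 = 321489 ≡ 826
1935^256 ≡ 826^2 = 682276 ≡ 2374
1935^512 ≡ 2374^2 = 5635876 ≡ 1369
1935^1024 ≡ 1369^2 = 1874161 ≡ 814
1313 = 1024 + 256 + 32 + 1, so 1935^1313 ≡ 814·2374·700·1935 ≡ 245 (mod 2411)
84·245 = 20580 ≡ 1292 (mod 2411)
1292 ≡ 1292 (mod 2411); signature holds.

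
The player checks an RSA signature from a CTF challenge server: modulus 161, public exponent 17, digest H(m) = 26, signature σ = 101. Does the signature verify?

σ^2 ≡ 101^2 = 10201 ≡ 58
σ^4 ≡ 58^2 = 3364 ≡ 144
σ^8 ≡ 144^2 = 20736 ≡ 128
σ^16 ≡ 128^2 = 16384 ≡ 123
17 = 16 + 1, so σ^17 ≡ 123·101 ≡ 26 (mod 161)
26 = H(m), so the signature checks out.

verifies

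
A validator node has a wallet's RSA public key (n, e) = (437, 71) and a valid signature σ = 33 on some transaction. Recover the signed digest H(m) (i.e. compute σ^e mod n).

σ^2 ≡ 33^2 = 1089 ≡ 215
σ^4 ≡ 215^2 = 46225 ≡ 340
σ^8 ≡ 340^2 = 115600 ≡ 232
σ^16 ≡ 232^2 = 53824 ≡ 73
σ^32 ≡ 73^2 = 5329 ≡ 85
σ^64 ≡ 85^2 = 7225 ≡ 233
71 = 64 + 4 + 2 + 1, so σ^71 ≡ 233·340·215·33 ≡ 433 (mod 437)

433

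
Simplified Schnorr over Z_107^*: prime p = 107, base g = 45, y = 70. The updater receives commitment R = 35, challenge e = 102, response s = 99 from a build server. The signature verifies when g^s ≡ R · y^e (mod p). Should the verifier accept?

g^s mod p:
45^2 = 2025 ≡ 99
45^4 ≡ 99^2 = 9801 ≡ 64
45^8 ≡ 64^2 = 4096 ≡ 30
45^16 ≡ 30^2 = 900 ≡ 44
45^32 ≡ 44^2 = 1936 ≡ 10
45^64 ≡ 10^2 = 100
99 = 64 + 32 + 2 + 1, so 45^99 ≡ 100·10·99·45 ≡ 55 (mod 107)
R · y^e mod p:
70^2 = 4900 ≡ 85
70^4 ≡ 85^2 = 7225 ≡ 56
70^8 ≡ 56^2 = 3136 ≡ 33
70^16 ≡ 33^2 = 1089 ≡ 19
70^32 ≡ 19^2 = 361 ≡ 40
70^64 ≡ 40^2 = 1600 ≡ 102
102 = 64 + 32 + 4 + 2, so 70^102 ≡ 102·40·56·85 ≡ 86 (mod 107)
35·86 = 3010 ≡ 14 (mod 107)
55 ≠ 14; the check fails.

reject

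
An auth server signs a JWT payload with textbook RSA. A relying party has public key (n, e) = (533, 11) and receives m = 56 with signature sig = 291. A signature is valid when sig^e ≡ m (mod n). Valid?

Squares mod 533: sig^1≡291, sig^2≡467, sig^4≡92, sig^8≡469
11 = 8 + 2 + 1, so sig^11 ≡ 469·467·291 ≡ 86 (mod 533)
86 ≠ 56, so verification fails.

no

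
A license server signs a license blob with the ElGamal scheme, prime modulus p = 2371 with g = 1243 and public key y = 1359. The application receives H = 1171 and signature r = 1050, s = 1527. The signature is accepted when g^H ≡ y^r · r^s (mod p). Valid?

Left side g^H mod p:
Squares mod 2371: 1243^1≡1243, 1243^2≡1528, 1243^4≡1720, 1243^8≡1763, 1243^16≡2159, 1243^32≡2266, 1243^64≡1541, 1243^128≡1310, 1243^256≡1867, 1243^512≡319, 1243^1024≡2179
1171 = 1024 + 128 + 16 + 2 + 1, so 1243^1171 ≡ 2179·1310·2159·1528·1243 ≡ 127 (mod 2371)
Right side y^r · r^s mod p:
Squares mod 2371: 1359^1≡1359, 1359^2≡2243, 1359^4≡2158, 1359^8≡320, 1359^16≡447, 1359^32≡645, 1359^64≡1100, 1359^128≡790, 1359^256≡527, 1359^512≡322, 1359^1024≡1731
1050 = 1024 + 16 + 8 + 2, so 1359^1050 ≡ 1731·447·320·2243 ≡ 1521 (mod 2371)
Squares mod 2371: 1050^1≡1050, 1050^2≡2356, 1050^4≡225, 1050^8≡834, 1050^16≡853, 1050^32≡2083, 1050^64≡2330, 1050^128≡1681, 1050^256≡1900, 1050^512≡1338, 1050^1024≡139
1527 = 1024 + 256 + 128 + 64 + 32 + 16 + 4 + 2 + 1, so 1050^1527 ≡ 139·1900·1681·2330·2083·853·225·2356·1050 ≡ 987 (mod 2371)
1521·987 = 1501227 ≡ 384 (mod 2371)
127 ≠ 384, so verification fails.

no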